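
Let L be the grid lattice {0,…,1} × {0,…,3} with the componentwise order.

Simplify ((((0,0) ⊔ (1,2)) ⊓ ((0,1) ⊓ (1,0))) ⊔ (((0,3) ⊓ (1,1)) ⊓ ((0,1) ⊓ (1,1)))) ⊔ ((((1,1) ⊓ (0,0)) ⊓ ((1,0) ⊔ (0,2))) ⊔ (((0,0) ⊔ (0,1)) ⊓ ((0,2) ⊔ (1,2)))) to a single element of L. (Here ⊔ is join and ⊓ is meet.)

(0,0) ∨ (1,2) = (1,2)
(0,1) ∧ (1,0) = (0,0)
(1,2) ∧ (0,0) = (0,0)
(0,3) ∧ (1,1) = (0,1)
(0,1) ∧ (1,1) = (0,1)
(0,1) ∧ (0,1) = (0,1)
(0,0) ∨ (0,1) = (0,1)
(1,1) ∧ (0,0) = (0,0)
(1,0) ∨ (0,2) = (1,2)
(0,0) ∧ (1,2) = (0,0)
(0,0) ∨ (0,1) = (0,1)
(0,2) ∨ (1,2) = (1,2)
(0,1) ∧ (1,2) = (0,1)
(0,0) ∨ (0,1) = (0,1)
(0,1) ∨ (0,1) = (0,1)

(0,1)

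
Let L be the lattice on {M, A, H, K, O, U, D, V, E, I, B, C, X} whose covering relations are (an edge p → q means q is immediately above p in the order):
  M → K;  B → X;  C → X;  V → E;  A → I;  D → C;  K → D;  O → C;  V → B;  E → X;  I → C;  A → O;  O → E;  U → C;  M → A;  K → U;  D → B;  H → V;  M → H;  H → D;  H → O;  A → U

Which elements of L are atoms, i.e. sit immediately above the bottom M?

A, H, K

The atoms are exactly the elements that cover M: A, H, K.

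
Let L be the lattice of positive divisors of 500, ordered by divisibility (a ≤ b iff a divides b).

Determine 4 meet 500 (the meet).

In the divisibility order, the meet is the greatest common divisor: gcd(4, 500) = 4.

4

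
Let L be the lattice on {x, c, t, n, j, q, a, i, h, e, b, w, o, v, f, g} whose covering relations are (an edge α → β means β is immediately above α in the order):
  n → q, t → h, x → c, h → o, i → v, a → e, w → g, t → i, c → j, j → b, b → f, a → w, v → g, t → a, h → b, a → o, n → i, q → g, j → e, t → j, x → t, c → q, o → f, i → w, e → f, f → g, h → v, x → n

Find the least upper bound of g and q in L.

g

Common upper bounds of {g, q}: g.
The least among these is g.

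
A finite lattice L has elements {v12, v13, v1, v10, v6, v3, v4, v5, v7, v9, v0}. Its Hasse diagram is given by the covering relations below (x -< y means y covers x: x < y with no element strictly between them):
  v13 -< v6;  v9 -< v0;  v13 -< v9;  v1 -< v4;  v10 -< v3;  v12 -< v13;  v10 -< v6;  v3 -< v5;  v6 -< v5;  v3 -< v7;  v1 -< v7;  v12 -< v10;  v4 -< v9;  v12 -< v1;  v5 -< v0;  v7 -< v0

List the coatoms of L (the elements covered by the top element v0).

The coatoms are exactly the elements covered by v0: v5, v7, v9.

v5, v7, v9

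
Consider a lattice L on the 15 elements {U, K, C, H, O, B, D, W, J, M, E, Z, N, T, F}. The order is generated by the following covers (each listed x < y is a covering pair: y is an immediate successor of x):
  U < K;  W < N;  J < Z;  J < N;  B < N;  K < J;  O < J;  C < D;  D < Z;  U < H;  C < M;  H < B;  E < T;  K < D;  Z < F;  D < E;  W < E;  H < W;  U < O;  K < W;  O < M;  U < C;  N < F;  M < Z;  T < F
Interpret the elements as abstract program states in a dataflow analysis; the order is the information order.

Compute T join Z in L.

F

T ∨ Z = F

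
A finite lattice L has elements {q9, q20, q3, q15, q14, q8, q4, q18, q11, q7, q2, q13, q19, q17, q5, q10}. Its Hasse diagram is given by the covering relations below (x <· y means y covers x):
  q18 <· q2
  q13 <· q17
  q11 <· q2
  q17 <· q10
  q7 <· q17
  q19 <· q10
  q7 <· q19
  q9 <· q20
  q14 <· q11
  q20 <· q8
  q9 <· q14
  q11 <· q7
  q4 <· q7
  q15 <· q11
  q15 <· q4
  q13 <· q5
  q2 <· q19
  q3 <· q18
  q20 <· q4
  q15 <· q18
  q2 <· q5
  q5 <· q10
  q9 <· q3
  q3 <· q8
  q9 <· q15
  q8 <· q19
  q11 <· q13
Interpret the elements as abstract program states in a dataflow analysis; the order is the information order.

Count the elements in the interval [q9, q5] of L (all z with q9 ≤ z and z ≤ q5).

9

The interval [q9, q5] = {q11, q13, q14, q15, q18, q2, q3, q5, q9}, which has 9 elements.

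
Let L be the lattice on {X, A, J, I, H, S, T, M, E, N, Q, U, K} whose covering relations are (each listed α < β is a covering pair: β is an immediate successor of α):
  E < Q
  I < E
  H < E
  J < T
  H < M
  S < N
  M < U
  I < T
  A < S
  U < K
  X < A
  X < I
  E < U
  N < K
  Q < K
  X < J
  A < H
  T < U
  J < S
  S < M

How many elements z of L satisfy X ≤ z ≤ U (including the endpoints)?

10

The interval [X, U] = {A, E, H, I, J, M, S, T, U, X}, which has 10 elements.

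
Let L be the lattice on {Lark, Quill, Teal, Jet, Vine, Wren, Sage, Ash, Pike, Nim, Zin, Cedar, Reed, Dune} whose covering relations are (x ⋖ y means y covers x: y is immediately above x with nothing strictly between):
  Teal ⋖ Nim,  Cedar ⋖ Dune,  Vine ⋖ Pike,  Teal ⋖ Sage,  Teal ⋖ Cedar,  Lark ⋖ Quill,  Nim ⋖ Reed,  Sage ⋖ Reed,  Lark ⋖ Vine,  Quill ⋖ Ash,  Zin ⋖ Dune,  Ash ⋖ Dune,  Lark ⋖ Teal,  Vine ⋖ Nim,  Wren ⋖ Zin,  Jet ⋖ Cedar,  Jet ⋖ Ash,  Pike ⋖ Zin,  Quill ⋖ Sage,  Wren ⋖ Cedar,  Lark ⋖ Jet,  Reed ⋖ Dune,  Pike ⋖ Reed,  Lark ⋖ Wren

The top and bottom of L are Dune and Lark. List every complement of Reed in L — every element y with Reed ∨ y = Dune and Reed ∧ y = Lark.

Need y with Reed ∨ y = Dune and Reed ∧ y = Lark.
Checking each element gives: Jet, Wren.

Jet, Wren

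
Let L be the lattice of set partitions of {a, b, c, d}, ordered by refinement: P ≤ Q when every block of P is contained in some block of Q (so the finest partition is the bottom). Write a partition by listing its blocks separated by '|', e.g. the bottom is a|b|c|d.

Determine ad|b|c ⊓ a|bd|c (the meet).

a|b|c|d

The meet (common refinement) of ad|b|c and a|bd|c intersects blocks pairwise, giving a|b|c|d.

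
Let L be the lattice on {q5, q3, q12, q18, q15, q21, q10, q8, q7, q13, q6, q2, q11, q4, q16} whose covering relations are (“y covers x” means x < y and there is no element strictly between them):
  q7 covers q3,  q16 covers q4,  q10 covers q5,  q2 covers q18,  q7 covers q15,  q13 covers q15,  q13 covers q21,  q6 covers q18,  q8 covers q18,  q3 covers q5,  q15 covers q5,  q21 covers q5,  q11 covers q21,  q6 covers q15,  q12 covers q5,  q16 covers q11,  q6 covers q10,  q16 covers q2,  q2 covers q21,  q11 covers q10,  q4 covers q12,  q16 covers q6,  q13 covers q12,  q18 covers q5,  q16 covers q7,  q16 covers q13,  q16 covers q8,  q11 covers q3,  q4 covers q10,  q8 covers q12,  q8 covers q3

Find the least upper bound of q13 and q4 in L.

Common upper bounds of {q13, q4}: q16.
The least among these is q16.

q16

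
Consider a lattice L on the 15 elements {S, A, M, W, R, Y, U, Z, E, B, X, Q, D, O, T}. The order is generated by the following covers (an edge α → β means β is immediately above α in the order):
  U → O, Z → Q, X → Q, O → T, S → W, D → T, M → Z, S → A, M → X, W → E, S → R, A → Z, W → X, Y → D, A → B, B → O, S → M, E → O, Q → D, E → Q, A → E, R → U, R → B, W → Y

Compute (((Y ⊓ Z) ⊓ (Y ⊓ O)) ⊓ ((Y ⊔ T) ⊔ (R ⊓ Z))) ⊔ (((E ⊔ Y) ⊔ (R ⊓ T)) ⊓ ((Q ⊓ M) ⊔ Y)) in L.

Y ∧ Z = S
Y ∧ O = W
S ∧ W = S
Y ∨ T = T
R ∧ Z = S
T ∨ S = T
S ∧ T = S
E ∨ Y = D
R ∧ T = R
D ∨ R = T
Q ∧ M = M
M ∨ Y = D
T ∧ D = D
S ∨ D = D

D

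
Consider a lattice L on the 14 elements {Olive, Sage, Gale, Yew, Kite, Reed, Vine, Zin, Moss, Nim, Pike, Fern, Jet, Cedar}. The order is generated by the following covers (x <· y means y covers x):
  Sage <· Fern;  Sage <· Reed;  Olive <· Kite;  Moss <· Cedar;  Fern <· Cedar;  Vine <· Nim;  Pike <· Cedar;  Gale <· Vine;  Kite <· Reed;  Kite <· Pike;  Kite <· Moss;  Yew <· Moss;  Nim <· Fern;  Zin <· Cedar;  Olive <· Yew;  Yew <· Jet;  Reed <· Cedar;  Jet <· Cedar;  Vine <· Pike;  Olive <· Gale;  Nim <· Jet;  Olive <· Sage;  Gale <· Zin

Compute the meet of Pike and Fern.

Common lower bounds of {Pike, Fern}: Gale, Olive, Vine.
The greatest among these is Vine.

Vine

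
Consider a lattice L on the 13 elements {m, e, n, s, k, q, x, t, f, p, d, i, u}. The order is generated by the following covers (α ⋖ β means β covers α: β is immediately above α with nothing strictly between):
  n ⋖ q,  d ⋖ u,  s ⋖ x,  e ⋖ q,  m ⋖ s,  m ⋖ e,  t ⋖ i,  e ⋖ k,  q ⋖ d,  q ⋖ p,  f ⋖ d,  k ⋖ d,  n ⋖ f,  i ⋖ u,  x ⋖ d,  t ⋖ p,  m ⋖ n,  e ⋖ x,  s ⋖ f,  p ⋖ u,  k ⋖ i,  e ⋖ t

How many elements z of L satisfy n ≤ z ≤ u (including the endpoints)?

6

The interval [n, u] = {d, f, n, p, q, u}, which has 6 elements.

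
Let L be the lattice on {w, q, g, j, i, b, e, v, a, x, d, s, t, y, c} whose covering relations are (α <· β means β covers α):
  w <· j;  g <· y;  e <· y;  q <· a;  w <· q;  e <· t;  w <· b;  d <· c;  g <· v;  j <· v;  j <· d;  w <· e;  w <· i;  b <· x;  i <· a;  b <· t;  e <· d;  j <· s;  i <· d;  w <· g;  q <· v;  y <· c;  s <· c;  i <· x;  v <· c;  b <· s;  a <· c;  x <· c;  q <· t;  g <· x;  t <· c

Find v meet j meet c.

Common lower bounds of {v, j, c}: j, w.
The greatest among these is j.

j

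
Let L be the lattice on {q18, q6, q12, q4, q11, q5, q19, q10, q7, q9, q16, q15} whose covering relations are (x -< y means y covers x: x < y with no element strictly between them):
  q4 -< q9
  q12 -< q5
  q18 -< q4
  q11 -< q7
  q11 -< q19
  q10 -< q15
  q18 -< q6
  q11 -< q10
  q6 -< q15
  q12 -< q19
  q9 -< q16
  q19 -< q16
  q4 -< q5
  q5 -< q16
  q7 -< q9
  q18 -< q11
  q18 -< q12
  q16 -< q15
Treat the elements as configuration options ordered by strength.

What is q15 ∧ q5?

q5

Common lower bounds of {q15, q5}: q12, q18, q4, q5.
The greatest among these is q5.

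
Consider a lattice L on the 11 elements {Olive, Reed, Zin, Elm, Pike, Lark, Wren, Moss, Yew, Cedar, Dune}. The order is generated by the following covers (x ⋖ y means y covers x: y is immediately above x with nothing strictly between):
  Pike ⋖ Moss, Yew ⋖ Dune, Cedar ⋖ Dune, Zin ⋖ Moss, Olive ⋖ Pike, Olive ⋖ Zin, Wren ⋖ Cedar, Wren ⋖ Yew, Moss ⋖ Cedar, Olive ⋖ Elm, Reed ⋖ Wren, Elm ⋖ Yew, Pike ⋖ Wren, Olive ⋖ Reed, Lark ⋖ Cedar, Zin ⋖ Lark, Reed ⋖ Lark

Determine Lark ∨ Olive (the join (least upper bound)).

Common upper bounds of {Lark, Olive}: Cedar, Dune, Lark.
The least among these is Lark.

Lark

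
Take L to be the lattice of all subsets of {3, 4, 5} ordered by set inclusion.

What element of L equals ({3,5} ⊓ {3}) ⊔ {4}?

{3,5} ∧ {3} = {3}
{3} ∨ {4} = {3,4}

{3,4}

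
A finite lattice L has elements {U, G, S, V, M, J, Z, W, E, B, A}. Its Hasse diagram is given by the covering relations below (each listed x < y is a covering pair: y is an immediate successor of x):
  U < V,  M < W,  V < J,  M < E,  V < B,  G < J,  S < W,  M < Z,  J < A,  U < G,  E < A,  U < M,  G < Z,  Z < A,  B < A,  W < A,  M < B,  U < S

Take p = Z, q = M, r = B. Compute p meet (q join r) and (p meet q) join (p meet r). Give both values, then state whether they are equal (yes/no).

M; M; yes

q join r = B, so p meet (q join r) = Z meet B = M.
p meet q = M and p meet r = M, so (p meet q) join (p meet r) = M join M = M.
Equal: yes.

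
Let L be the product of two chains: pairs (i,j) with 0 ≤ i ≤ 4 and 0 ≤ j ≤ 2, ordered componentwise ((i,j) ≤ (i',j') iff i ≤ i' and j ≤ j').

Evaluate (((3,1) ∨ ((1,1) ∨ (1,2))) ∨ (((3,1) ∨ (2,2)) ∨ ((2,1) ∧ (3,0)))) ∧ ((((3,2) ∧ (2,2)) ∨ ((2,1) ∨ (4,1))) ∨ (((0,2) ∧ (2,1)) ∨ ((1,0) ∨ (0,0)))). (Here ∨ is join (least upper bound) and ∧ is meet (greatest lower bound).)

(1,1) ∨ (1,2) = (1,2)
(3,1) ∨ (1,2) = (3,2)
(3,1) ∨ (2,2) = (3,2)
(2,1) ∧ (3,0) = (2,0)
(3,2) ∨ (2,0) = (3,2)
(3,2) ∨ (3,2) = (3,2)
(3,2) ∧ (2,2) = (2,2)
(2,1) ∨ (4,1) = (4,1)
(2,2) ∨ (4,1) = (4,2)
(0,2) ∧ (2,1) = (0,1)
(1,0) ∨ (0,0) = (1,0)
(0,1) ∨ (1,0) = (1,1)
(4,2) ∨ (1,1) = (4,2)
(3,2) ∧ (4,2) = (3,2)

(3,2)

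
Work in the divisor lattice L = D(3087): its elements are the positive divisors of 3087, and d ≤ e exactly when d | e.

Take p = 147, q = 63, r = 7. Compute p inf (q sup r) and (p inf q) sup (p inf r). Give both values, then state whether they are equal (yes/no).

q sup r = 63, so p inf (q sup r) = 147 inf 63 = 21.
p inf q = 21 and p inf r = 7, so (p inf q) sup (p inf r) = 21 sup 7 = 21.
Equal: yes.

21; 21; yes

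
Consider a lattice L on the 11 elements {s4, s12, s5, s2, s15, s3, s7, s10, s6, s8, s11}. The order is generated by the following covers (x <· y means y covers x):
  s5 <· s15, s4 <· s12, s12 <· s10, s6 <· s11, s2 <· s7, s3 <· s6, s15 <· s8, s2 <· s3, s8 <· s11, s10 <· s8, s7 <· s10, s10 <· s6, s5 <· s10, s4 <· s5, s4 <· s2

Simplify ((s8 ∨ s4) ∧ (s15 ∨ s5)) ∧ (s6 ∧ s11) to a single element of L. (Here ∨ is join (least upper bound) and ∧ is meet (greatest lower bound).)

s5

s8 ∨ s4 = s8
s15 ∨ s5 = s15
s8 ∧ s15 = s15
s6 ∧ s11 = s6
s15 ∧ s6 = s5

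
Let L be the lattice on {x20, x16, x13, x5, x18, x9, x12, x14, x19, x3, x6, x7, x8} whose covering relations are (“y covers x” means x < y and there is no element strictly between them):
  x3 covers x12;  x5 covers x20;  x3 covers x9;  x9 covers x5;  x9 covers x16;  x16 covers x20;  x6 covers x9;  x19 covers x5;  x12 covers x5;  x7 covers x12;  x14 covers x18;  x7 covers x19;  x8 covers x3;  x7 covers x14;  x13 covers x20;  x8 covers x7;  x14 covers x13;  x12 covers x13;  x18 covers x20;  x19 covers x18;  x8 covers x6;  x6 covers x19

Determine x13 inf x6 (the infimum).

Common lower bounds of {x13, x6}: x20.
The greatest among these is x20.

x20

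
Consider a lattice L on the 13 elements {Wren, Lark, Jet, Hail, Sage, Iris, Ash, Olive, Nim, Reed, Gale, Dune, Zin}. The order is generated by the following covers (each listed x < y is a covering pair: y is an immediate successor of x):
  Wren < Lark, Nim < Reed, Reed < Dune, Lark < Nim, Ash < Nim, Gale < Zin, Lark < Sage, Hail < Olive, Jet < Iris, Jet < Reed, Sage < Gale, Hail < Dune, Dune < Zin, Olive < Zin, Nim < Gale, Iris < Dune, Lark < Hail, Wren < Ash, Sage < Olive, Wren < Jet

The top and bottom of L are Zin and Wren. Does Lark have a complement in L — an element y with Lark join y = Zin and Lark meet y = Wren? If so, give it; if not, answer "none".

none

For every candidate y, either Lark ∨ y ≠ Zin or Lark ∧ y ≠ Wren; no complement exists.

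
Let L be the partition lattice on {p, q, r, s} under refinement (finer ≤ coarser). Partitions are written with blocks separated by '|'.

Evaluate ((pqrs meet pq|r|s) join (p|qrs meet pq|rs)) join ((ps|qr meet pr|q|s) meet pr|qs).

pqrs ∧ pq|r|s = pq|r|s
p|qrs ∧ pq|rs = p|q|rs
pq|r|s ∨ p|q|rs = pq|rs
ps|qr ∧ pr|q|s = p|q|r|s
p|q|r|s ∧ pr|qs = p|q|r|s
pq|rs ∨ p|q|r|s = pq|rs

pq|rs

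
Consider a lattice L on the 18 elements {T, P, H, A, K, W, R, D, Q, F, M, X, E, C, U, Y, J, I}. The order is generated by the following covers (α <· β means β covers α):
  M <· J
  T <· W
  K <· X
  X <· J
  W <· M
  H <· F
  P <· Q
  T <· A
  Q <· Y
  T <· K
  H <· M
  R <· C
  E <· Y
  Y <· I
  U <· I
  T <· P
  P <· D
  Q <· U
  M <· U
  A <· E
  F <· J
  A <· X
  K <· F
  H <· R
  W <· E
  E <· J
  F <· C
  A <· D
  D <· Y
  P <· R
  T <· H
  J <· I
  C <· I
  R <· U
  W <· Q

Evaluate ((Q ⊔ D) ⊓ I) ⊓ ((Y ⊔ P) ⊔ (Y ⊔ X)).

Y

Q ∨ D = Y
Y ∧ I = Y
Y ∨ P = Y
Y ∨ X = I
Y ∨ I = I
Y ∧ I = Y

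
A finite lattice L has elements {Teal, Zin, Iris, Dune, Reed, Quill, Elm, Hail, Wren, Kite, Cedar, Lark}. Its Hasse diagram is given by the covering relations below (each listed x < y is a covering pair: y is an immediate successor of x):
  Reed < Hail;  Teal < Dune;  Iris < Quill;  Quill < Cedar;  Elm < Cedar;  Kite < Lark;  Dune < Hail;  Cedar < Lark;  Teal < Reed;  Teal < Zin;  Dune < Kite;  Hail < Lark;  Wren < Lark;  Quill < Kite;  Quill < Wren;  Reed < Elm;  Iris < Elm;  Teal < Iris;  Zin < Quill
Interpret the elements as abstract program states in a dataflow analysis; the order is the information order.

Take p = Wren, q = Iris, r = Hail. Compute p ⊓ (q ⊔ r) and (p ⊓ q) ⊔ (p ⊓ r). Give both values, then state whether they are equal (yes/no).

q ⊔ r = Lark, so p ⊓ (q ⊔ r) = Wren ⊓ Lark = Wren.
p ⊓ q = Iris and p ⊓ r = Teal, so (p ⊓ q) ⊔ (p ⊓ r) = Iris ⊔ Teal = Iris.
Equal: no.

Wren; Iris; no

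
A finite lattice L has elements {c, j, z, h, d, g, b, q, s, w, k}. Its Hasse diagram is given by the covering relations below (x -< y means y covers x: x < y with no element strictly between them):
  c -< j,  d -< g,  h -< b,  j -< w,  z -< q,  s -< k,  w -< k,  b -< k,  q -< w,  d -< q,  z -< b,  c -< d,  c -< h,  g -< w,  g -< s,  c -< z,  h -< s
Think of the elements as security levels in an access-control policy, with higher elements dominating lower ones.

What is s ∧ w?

Common lower bounds of {s, w}: c, d, g.
The greatest among these is g.

g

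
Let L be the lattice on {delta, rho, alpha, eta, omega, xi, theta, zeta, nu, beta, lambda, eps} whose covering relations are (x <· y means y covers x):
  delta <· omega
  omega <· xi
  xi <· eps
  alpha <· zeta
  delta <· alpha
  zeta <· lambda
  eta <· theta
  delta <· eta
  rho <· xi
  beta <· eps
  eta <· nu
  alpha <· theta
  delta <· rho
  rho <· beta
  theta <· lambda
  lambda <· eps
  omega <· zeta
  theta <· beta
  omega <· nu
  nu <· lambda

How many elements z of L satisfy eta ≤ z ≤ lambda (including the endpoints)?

4

The interval [eta, lambda] = {eta, lambda, nu, theta}, which has 4 elements.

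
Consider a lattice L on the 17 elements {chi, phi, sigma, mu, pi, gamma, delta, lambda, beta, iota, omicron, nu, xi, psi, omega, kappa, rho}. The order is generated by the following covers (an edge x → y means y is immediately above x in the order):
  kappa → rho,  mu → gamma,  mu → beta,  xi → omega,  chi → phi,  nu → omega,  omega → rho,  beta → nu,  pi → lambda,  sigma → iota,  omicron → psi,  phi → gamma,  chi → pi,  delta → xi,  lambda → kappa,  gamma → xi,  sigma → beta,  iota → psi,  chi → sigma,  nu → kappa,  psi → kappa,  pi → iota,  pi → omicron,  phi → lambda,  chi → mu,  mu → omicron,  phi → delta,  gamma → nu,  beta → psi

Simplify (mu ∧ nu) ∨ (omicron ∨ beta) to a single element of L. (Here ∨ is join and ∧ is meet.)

mu ∧ nu = mu
omicron ∨ beta = psi
mu ∨ psi = psi

psi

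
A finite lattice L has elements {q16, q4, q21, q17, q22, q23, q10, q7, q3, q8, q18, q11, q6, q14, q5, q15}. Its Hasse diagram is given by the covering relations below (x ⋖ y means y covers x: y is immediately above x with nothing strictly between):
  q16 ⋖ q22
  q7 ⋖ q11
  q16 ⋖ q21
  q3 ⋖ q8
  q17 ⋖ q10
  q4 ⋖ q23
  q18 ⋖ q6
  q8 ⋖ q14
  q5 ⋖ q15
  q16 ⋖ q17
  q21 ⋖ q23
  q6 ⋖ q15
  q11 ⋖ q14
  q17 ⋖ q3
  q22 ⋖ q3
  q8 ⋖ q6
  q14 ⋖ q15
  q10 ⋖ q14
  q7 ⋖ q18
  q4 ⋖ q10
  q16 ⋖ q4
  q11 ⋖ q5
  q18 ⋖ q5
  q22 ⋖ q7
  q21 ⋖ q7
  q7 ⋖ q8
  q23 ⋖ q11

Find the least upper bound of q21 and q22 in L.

Common upper bounds of {q21, q22}: q11, q14, q15, q18, q5, q6, q7, q8.
The least among these is q7.

q7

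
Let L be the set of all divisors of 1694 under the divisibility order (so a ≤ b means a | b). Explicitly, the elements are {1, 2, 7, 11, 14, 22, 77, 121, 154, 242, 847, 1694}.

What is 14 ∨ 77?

Common upper bounds of {14, 77}: 154, 1694.
The least among these is 154.

154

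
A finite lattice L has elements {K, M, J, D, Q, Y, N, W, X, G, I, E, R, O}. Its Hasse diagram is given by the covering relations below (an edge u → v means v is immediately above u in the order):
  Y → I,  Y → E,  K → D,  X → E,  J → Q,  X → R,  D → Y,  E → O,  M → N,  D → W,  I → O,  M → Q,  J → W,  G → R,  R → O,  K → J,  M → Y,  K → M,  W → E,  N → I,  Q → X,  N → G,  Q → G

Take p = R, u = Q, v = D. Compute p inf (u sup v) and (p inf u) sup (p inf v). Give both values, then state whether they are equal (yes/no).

u sup v = E, so p inf (u sup v) = R inf E = X.
p inf u = Q and p inf v = K, so (p inf u) sup (p inf v) = Q sup K = Q.
Equal: no.

X; Q; no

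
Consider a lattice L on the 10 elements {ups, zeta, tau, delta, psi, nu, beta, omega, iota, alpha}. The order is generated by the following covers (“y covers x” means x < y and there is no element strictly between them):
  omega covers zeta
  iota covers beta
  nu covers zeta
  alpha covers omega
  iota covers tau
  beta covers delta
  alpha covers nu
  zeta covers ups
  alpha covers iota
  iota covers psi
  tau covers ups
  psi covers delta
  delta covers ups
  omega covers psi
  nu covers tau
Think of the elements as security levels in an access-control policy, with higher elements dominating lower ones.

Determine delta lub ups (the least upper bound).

delta

Common upper bounds of {delta, ups}: alpha, beta, delta, iota, omega, psi.
The least among these is delta.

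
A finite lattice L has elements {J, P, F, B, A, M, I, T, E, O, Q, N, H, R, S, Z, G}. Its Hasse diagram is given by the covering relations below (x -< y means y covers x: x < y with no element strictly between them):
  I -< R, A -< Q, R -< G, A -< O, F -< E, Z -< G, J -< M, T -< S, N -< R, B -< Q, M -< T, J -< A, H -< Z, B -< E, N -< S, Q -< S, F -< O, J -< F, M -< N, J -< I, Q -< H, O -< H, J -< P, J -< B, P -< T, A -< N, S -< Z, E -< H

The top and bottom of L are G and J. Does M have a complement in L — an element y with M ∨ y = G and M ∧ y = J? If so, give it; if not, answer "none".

For every candidate y, either M ∨ y ≠ G or M ∧ y ≠ J; no complement exists.

none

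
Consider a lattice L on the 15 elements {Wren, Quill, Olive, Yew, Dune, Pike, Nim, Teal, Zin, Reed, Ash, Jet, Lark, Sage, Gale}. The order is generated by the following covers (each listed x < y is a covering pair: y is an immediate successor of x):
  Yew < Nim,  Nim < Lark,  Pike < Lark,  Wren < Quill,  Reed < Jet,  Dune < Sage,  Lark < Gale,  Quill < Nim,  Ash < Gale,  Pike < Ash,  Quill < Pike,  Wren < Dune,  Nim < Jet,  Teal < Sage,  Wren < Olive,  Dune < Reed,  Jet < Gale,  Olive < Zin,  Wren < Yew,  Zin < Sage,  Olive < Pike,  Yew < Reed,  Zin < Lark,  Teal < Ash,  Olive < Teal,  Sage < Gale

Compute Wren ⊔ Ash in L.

Ash

Wren ∨ Ash = Ash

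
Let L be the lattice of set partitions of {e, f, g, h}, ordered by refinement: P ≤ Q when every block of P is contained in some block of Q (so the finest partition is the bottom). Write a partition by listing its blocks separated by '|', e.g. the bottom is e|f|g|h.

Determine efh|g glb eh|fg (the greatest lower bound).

eh|f|g

Common lower bounds of {efh|g, eh|fg}: eh|f|g, e|f|g|h.
The greatest among these is eh|f|g.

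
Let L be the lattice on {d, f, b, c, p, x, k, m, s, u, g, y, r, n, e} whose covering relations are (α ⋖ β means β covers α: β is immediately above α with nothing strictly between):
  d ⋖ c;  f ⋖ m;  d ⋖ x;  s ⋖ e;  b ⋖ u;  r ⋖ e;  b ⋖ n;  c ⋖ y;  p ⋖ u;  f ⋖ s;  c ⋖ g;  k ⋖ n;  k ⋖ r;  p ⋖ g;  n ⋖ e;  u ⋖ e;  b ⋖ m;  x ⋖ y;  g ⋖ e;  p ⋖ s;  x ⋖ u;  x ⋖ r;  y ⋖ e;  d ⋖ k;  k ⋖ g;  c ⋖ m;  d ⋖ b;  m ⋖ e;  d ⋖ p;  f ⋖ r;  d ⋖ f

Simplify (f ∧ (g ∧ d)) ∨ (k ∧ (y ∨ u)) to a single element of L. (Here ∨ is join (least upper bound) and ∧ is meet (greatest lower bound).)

k

g ∧ d = d
f ∧ d = d
y ∨ u = e
k ∧ e = k
d ∨ k = k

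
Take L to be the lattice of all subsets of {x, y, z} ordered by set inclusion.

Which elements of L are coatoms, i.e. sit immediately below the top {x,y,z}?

{x,y}, {x,z}, {y,z}

The coatoms are exactly the elements covered by {x,y,z}: {x,y}, {x,z}, {y,z}.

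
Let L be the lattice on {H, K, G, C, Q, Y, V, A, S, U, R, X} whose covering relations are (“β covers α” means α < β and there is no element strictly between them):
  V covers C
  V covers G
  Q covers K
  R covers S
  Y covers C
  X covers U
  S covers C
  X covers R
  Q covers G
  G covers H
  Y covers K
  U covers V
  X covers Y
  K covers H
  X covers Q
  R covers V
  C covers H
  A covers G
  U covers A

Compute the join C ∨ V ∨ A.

U

Common upper bounds of {C, V, A}: U, X.
The least among these is U.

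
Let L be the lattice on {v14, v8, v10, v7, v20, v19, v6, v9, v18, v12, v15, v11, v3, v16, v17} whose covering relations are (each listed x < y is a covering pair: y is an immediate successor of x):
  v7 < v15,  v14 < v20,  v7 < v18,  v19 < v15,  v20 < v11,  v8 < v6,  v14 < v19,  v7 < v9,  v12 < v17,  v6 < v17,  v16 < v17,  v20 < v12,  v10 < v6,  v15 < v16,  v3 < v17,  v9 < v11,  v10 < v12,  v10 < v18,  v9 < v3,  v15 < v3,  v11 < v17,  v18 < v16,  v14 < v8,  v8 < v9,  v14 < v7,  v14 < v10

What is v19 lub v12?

v17

Common upper bounds of {v19, v12}: v17.
The least among these is v17.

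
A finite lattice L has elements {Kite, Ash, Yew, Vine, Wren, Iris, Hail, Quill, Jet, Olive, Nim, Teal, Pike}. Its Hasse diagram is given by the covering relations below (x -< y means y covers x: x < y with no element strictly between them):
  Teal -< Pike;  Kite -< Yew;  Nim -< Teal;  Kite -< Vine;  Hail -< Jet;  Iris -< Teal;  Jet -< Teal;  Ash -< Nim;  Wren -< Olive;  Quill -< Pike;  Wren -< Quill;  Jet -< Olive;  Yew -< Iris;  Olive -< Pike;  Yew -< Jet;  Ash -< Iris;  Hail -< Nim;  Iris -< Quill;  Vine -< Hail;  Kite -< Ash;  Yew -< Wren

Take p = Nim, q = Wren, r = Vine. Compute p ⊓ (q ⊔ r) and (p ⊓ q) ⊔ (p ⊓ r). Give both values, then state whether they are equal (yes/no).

Hail; Vine; no

q ⊔ r = Olive, so p ⊓ (q ⊔ r) = Nim ⊓ Olive = Hail.
p ⊓ q = Kite and p ⊓ r = Vine, so (p ⊓ q) ⊔ (p ⊓ r) = Kite ⊔ Vine = Vine.
Equal: no.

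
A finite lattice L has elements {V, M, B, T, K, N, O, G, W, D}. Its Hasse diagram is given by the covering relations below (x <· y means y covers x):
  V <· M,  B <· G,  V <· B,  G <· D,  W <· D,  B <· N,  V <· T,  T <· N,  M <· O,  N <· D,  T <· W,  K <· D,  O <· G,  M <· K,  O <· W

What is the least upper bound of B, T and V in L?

Common upper bounds of {B, T, V}: D, N.
The least among these is N.

N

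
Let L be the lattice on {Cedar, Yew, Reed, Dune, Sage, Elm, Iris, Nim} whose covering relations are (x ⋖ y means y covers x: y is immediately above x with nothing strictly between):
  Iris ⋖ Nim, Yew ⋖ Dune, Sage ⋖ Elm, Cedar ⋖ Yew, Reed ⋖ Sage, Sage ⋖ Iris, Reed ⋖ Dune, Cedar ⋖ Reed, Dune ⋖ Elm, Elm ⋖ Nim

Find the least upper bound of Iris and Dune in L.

Common upper bounds of {Iris, Dune}: Nim.
The least among these is Nim.

Nim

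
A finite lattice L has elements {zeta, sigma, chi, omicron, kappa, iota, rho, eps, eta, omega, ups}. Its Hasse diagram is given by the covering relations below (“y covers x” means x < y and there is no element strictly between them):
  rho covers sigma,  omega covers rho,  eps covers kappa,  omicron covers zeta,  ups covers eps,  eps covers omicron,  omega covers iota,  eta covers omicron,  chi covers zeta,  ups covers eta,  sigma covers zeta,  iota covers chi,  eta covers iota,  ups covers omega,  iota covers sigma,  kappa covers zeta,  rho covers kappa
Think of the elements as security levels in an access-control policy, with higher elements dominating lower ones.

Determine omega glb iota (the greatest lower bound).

iota

Common lower bounds of {omega, iota}: chi, iota, sigma, zeta.
The greatest among these is iota.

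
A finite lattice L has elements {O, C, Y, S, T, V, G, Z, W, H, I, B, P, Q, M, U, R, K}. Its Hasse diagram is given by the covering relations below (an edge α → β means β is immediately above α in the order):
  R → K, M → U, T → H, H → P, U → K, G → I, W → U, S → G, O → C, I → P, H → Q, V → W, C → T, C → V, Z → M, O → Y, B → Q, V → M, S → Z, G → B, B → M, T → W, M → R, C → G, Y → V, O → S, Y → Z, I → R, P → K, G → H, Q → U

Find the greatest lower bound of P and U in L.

H

Common lower bounds of {P, U}: C, G, H, O, S, T.
The greatest among these is H.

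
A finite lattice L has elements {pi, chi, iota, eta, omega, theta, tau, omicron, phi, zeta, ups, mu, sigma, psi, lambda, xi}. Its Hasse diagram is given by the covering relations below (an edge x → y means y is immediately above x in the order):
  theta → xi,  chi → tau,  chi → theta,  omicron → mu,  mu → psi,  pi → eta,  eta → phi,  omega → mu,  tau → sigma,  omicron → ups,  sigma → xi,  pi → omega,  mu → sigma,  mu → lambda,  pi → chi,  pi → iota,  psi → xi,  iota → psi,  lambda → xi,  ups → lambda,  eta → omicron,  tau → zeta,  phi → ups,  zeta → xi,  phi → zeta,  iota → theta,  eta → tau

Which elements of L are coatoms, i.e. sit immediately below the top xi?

lambda, psi, sigma, theta, zeta

The coatoms are exactly the elements covered by xi: lambda, psi, sigma, theta, zeta.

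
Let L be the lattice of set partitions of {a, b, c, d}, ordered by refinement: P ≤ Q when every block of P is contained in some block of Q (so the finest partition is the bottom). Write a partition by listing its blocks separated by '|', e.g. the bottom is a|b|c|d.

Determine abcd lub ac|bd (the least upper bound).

Common upper bounds of {abcd, ac|bd}: abcd.
The least among these is abcd.

abcd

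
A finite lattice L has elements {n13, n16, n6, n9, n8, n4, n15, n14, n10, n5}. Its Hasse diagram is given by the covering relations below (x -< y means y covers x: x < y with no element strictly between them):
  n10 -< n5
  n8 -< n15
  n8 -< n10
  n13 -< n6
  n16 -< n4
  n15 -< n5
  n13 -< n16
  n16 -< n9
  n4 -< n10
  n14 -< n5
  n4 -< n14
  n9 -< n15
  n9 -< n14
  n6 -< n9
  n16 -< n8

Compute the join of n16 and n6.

Common upper bounds of {n16, n6}: n14, n15, n5, n9.
The least among these is n9.

n9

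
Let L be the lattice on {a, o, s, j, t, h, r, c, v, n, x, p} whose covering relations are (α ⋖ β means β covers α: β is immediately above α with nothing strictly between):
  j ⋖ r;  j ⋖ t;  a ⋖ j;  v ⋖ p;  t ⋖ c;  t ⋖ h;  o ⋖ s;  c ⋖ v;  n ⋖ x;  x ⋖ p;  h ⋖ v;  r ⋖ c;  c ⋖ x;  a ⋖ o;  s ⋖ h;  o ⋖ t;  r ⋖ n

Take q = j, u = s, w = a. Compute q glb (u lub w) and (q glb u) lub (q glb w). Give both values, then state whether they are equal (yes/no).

a; a; yes

u lub w = s, so q glb (u lub w) = j glb s = a.
q glb u = a and q glb w = a, so (q glb u) lub (q glb w) = a lub a = a.
Equal: yes.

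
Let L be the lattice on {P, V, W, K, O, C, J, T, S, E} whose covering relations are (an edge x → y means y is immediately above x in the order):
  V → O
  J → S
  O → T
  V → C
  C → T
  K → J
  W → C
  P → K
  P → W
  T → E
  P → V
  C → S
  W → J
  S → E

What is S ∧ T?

Common lower bounds of {S, T}: C, P, V, W.
The greatest among these is C.

C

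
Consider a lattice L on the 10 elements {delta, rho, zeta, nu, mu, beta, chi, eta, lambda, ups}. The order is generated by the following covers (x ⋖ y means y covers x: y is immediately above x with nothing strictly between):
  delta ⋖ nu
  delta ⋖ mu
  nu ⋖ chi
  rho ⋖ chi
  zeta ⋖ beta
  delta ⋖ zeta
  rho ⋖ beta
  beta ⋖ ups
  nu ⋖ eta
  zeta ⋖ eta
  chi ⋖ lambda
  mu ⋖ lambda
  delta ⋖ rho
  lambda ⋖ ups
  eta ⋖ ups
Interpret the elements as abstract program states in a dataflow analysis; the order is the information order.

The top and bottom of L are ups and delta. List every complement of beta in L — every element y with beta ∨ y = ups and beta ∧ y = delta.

Need y with beta ∨ y = ups and beta ∧ y = delta.
Checking each element gives: mu, nu.

mu, nu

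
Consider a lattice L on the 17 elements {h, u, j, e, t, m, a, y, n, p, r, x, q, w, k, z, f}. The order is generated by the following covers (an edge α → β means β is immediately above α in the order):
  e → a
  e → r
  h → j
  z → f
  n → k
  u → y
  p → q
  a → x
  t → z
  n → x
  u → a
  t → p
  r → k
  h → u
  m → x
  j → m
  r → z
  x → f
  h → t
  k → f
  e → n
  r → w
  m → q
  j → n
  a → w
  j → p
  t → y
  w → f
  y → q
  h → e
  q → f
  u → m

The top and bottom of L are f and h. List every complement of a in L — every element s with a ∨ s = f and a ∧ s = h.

Need s with a ∨ s = f and a ∧ s = h.
Checking each element gives: p, t.

p, t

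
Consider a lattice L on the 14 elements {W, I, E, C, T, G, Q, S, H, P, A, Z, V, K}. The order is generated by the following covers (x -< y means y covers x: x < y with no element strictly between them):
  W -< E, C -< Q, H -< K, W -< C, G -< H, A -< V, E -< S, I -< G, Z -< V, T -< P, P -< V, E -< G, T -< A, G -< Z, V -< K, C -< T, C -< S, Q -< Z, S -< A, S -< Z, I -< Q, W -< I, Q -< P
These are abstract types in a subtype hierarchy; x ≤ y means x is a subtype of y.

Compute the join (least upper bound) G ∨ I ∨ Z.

Common upper bounds of {G, I, Z}: K, V, Z.
The least among these is Z.

Z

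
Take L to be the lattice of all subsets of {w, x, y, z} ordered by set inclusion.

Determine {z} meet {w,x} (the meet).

{}

Common lower bounds of {{z}, {w,x}}: {}.
The greatest among these is {}.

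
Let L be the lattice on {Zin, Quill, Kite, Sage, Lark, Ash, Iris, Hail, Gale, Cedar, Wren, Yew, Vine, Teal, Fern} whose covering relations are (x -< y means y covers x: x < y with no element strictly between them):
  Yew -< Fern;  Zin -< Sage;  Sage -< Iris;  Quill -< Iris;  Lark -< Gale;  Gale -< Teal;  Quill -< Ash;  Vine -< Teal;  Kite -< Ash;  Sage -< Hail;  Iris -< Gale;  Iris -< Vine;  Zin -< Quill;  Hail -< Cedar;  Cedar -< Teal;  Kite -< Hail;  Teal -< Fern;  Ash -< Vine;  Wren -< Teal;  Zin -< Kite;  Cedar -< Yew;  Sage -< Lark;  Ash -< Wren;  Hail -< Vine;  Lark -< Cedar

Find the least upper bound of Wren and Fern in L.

Common upper bounds of {Wren, Fern}: Fern.
The least among these is Fern.

Fern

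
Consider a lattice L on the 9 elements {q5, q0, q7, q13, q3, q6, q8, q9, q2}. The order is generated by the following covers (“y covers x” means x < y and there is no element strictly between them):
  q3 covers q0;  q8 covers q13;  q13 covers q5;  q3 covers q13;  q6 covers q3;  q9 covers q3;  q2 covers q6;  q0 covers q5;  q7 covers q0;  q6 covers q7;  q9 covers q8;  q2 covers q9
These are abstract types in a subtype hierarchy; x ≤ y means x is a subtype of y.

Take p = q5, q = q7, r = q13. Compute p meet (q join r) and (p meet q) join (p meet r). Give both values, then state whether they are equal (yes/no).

q join r = q6, so p meet (q join r) = q5 meet q6 = q5.
p meet q = q5 and p meet r = q5, so (p meet q) join (p meet r) = q5 join q5 = q5.
Equal: yes.

q5; q5; yes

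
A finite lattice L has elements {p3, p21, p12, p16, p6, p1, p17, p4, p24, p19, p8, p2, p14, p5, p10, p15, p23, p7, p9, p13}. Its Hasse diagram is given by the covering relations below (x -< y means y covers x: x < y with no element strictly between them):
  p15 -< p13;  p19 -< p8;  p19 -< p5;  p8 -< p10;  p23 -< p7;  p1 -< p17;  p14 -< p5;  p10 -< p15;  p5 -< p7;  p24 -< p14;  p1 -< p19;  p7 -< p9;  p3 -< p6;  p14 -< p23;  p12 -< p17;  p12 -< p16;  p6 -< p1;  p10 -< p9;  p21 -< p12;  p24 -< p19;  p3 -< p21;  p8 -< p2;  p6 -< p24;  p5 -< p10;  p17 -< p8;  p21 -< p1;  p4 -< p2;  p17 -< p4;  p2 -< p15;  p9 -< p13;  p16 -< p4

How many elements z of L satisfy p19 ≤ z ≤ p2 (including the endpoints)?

The interval [p19, p2] = {p19, p2, p8}, which has 3 elements.

3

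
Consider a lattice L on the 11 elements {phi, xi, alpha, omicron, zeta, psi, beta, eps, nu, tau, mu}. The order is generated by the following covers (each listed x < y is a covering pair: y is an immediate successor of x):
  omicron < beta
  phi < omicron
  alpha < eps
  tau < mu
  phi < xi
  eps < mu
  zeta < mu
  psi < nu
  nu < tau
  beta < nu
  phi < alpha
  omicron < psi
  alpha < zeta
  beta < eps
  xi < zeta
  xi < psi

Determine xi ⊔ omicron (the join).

Common upper bounds of {xi, omicron}: mu, nu, psi, tau.
The least among these is psi.

psi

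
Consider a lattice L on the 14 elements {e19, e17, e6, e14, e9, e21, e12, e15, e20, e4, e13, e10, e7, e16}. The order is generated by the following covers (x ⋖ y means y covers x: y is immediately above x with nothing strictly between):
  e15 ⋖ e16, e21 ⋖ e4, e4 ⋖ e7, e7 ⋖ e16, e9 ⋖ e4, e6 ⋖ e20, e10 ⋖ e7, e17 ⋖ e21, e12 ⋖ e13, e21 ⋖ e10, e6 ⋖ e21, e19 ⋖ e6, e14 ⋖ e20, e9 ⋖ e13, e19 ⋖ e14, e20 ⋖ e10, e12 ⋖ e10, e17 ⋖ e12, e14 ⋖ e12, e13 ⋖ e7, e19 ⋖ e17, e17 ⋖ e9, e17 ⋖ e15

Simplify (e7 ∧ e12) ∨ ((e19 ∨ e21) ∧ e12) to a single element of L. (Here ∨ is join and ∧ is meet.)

e7 ∧ e12 = e12
e19 ∨ e21 = e21
e21 ∧ e12 = e17
e12 ∨ e17 = e12

e12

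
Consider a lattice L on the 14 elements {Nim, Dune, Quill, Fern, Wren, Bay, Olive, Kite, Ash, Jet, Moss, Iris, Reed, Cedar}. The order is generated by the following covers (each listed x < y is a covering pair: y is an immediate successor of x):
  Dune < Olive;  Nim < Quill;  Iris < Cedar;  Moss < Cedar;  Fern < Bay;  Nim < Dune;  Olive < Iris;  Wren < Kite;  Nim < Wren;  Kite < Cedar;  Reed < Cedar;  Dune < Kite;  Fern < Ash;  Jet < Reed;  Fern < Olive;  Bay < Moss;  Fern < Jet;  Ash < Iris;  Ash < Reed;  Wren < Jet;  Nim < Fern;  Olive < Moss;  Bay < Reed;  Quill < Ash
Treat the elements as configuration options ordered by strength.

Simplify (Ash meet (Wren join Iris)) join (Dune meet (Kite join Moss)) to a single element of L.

Iris

Wren ∨ Iris = Cedar
Ash ∧ Cedar = Ash
Kite ∨ Moss = Cedar
Dune ∧ Cedar = Dune
Ash ∨ Dune = Iris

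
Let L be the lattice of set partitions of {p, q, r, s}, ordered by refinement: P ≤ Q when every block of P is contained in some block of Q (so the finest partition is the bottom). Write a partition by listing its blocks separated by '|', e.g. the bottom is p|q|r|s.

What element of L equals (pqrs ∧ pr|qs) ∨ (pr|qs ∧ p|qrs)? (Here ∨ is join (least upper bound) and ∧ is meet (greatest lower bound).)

pr|qs

pqrs ∧ pr|qs = pr|qs
pr|qs ∧ p|qrs = p|qs|r
pr|qs ∨ p|qs|r = pr|qs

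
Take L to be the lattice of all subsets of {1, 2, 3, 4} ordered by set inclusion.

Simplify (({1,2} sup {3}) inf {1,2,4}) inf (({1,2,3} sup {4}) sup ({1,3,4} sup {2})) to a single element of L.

{1,2} ∨ {3} = {1,2,3}
{1,2,3} ∧ {1,2,4} = {1,2}
{1,2,3} ∨ {4} = {1,2,3,4}
{1,3,4} ∨ {2} = {1,2,3,4}
{1,2,3,4} ∨ {1,2,3,4} = {1,2,3,4}
{1,2} ∧ {1,2,3,4} = {1,2}

{1,2}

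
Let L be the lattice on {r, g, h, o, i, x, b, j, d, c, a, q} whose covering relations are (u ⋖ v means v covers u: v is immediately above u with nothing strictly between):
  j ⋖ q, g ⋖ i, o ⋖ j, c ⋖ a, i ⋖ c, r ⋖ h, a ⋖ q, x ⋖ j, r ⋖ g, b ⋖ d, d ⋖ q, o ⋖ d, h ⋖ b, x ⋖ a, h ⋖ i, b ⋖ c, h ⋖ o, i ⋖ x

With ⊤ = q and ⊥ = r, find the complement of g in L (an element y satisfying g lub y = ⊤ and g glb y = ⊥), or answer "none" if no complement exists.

d

Need y with g ∨ y = q and g ∧ y = r.
Checking each element gives: d.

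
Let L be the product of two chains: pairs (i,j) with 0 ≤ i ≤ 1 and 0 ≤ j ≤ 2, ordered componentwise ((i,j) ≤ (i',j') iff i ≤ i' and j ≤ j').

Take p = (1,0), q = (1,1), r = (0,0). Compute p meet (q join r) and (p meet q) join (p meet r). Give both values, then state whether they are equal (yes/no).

q join r = (1,1), so p meet (q join r) = (1,0) meet (1,1) = (1,0).
p meet q = (1,0) and p meet r = (0,0), so (p meet q) join (p meet r) = (1,0) join (0,0) = (1,0).
Equal: yes.

(1,0); (1,0); yes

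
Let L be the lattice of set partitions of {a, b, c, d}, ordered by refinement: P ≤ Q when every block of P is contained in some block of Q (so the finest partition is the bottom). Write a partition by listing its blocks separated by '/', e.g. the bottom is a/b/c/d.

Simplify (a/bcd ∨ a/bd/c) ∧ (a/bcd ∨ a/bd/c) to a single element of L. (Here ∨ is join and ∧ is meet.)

a/bcd

a/bcd ∨ a/bd/c = a/bcd
a/bcd ∨ a/bd/c = a/bcd
a/bcd ∧ a/bcd = a/bcd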